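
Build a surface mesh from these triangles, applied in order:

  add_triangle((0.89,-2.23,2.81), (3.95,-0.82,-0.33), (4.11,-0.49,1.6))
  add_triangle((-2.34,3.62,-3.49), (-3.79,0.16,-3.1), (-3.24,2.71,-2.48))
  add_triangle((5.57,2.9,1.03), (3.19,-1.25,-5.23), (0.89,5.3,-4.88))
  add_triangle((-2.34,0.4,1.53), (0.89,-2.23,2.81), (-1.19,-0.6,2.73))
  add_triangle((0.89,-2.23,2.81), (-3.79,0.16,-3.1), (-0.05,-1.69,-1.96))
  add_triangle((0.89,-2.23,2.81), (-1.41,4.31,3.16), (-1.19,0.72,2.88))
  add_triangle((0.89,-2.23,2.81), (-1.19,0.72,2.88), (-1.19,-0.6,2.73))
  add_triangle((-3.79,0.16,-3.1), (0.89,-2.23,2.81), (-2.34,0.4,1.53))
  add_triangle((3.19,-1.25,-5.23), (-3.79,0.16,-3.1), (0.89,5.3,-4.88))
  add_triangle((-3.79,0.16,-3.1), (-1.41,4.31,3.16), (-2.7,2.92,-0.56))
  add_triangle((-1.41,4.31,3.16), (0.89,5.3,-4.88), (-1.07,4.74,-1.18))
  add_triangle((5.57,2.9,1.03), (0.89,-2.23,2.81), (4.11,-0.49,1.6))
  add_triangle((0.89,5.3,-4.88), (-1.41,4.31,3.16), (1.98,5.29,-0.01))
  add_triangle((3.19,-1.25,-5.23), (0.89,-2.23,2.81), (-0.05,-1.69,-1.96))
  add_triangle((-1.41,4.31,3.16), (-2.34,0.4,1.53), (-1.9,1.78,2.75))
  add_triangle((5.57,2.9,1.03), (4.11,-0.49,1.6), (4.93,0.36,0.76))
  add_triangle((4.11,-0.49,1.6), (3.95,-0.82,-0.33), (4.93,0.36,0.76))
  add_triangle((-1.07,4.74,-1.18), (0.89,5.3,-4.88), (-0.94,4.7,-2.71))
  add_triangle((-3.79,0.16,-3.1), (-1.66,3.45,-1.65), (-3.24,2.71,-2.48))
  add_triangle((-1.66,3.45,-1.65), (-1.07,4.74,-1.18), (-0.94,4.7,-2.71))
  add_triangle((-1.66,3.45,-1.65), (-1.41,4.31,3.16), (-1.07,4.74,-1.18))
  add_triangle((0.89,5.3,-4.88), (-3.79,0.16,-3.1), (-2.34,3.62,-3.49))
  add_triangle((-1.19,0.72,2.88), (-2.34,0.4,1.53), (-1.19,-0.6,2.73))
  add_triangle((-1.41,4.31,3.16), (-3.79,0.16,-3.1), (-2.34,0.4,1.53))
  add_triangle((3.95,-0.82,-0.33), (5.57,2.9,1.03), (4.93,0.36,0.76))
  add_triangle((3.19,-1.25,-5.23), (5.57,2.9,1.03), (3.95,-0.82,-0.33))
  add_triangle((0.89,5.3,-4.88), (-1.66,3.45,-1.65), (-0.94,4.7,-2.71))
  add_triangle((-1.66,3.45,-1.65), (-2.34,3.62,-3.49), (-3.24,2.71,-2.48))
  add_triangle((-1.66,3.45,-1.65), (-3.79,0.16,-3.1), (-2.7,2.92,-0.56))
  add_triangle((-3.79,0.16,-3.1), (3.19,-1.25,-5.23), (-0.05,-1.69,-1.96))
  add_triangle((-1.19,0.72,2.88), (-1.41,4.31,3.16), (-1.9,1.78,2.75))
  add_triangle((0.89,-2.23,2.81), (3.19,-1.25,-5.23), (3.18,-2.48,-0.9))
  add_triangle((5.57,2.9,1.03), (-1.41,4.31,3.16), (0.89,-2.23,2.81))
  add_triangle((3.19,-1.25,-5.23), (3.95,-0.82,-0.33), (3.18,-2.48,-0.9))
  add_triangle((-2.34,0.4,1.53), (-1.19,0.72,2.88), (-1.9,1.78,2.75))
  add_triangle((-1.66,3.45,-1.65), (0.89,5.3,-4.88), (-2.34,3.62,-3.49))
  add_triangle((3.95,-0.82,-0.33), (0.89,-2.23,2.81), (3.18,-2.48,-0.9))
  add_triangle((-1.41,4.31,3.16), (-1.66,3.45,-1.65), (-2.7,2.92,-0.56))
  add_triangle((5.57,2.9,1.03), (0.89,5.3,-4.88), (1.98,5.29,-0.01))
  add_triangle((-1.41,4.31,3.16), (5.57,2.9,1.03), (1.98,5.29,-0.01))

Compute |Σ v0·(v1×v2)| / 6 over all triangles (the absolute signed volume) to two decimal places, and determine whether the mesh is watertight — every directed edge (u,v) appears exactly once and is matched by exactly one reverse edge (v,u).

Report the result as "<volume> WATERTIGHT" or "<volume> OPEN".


258.53 WATERTIGHT

Per-triangle v0·(v1×v2)/6:
  t1: +3.3063
  t2: +2.9401
  t3: +39.7630
  t4: +0.5190
  t5: +4.8831
  t6: +3.3187
  t7: +1.3499
  t8: +5.1657
  t9: +30.3814
  t10: +3.2193
  t11: +5.7476
  t12: +4.3582
  t13: +16.0358
  t14: +5.9228
  t15: +1.1224
  t16: +2.0911
  t17: +1.4897
  t18: +2.1980
  t19: -0.8382
  t20: +1.1476
  t21: +3.2199
  t22: +7.1598
  t23: +1.0518
  t24: +8.4260
  t25: +1.7675
  t26: +12.6759
  t27: +0.8678
  t28: +1.5506
  t29: +4.0373
  t30: +7.0269
  t31: +1.2357
  t32: +1.5138
  t33: +20.9405
  t34: +5.7011
  t35: +0.8892
  t36: +4.2855
  t37: +4.3097
  t38: +4.2072
  t39: +18.2568
  t40: +15.2865
Σ = +258.5312 → |volume| = 258.53

Directed edges: 120 total, each appears once with its reverse present → watertight.


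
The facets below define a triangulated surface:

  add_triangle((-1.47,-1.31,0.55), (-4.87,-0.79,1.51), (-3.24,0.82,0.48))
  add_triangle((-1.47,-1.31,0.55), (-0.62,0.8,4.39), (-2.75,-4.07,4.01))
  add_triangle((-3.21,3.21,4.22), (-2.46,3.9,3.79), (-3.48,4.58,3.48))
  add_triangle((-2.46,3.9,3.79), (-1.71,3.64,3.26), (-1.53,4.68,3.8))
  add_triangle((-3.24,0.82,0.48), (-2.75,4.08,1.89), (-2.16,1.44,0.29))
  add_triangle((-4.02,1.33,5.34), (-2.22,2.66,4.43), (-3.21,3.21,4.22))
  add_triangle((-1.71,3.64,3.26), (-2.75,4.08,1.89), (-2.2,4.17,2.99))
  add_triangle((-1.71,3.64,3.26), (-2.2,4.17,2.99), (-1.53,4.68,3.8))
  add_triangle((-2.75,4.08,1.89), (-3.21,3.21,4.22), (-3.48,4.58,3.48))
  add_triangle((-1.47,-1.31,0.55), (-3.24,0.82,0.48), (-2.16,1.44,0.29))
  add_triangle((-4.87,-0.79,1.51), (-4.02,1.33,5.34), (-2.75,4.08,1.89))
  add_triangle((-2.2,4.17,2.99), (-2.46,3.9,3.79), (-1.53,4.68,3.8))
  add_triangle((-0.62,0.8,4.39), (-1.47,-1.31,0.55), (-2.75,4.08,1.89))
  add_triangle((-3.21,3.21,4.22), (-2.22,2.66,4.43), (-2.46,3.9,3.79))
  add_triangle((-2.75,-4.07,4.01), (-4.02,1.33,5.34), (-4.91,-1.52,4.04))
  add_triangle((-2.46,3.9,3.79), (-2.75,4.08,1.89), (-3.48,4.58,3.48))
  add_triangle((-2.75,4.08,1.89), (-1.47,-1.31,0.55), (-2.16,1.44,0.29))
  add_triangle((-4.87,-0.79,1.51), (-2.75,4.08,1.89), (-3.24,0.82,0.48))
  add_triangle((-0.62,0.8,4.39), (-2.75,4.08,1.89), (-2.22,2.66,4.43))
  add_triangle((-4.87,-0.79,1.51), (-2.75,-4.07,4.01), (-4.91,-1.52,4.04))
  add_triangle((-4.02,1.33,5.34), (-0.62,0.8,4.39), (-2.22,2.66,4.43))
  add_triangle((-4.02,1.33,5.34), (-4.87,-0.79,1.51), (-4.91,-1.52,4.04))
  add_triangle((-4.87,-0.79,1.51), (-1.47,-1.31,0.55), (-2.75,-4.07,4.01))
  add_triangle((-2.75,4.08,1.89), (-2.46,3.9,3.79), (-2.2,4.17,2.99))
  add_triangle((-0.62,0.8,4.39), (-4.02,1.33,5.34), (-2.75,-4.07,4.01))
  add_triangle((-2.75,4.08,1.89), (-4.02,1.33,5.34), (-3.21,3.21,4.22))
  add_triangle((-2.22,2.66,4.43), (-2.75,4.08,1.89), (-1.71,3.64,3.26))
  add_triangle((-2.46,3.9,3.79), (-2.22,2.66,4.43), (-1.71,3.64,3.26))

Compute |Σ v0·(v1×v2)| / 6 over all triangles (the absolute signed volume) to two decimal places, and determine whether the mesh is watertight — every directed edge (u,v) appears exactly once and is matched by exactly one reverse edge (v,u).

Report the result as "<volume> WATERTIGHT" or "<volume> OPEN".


Per-triangle v0·(v1×v2)/6:
  t1: +0.3534
  t2: -2.6375
  t3: +1.1707
  t4: +0.0286
  t5: +0.7700
  t6: +2.1882
  t7: -0.1185
  t8: -0.3593
  t9: +0.2362
  t10: -0.1330
  t11: +13.3695
  t12: +0.7727
  t13: -6.3676
  t14: +1.0336
  t15: +9.0341
  t16: +0.6858
  t17: -1.5390
  t18: +3.0602
  t19: +0.9917
  t20: +5.5511
  t21: +4.0107
  t22: +6.4543
  t23: +2.4689
  t24: +0.7022
  t25: +12.0416
  t26: +2.4437
  t27: -2.0737
  t28: +0.6050
Σ = +54.7439 → |volume| = 54.74

Directed edges: 84 total, each appears once with its reverse present → watertight.

54.74 WATERTIGHT


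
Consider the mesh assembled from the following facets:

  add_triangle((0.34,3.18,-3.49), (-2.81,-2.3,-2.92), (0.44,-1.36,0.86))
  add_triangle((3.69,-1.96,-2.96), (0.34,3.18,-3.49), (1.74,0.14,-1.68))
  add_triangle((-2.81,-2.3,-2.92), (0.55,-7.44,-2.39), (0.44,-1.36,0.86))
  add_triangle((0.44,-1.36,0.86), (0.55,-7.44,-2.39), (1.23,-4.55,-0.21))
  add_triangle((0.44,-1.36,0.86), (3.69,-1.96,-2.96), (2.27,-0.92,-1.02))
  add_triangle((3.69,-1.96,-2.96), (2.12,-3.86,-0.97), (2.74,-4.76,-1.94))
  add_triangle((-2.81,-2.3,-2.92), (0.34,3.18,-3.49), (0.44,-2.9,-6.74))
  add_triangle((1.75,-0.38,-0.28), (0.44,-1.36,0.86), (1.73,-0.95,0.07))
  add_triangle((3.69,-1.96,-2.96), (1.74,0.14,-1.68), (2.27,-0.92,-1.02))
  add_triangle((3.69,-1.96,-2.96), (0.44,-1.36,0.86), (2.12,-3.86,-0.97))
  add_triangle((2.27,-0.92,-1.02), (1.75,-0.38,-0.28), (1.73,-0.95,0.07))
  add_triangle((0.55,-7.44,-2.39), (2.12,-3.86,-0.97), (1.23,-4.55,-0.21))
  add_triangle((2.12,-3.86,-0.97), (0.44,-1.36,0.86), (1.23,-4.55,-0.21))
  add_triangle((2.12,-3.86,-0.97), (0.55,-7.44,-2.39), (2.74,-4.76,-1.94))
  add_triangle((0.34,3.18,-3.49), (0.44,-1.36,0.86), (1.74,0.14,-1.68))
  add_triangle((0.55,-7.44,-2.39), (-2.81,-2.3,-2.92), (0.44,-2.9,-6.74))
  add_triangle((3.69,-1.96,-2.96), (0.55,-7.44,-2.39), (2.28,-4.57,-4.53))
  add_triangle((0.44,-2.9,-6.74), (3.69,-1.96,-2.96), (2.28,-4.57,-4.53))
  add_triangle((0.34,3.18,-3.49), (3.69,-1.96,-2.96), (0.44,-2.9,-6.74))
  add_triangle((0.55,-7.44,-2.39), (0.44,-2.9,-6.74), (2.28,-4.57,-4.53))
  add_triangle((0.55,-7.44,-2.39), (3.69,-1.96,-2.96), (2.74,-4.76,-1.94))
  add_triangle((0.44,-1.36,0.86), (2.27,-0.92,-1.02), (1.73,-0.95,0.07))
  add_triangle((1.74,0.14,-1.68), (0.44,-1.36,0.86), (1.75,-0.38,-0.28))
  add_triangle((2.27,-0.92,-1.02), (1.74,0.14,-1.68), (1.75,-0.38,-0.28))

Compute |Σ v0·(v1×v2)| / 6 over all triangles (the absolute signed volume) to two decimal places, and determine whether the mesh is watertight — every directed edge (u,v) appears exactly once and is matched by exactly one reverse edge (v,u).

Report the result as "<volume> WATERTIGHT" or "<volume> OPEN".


Per-triangle v0·(v1×v2)/6:
  t1: -2.5488
  t2: +1.5183
  t3: +3.8742
  t4: +0.9102
  t5: +0.7679
  t6: +1.0511
  t7: +15.6489
  t8: +0.0280
  t9: +0.5742
  t10: +1.5334
  t11: +0.1532
  t12: +2.5482
  t13: +0.7968
  t14: +1.7343
  t15: -0.1048
  t16: +22.0737
  t17: +7.8479
  t18: +8.7649
  t19: +18.4761
  t20: +13.1317
  t21: +5.0945
  t22: +0.2792
  t23: -0.3764
  t24: +0.2738
Σ = +104.0504 → |volume| = 104.05

Directed edges: 72 total, each appears once with its reverse present → watertight.

104.05 WATERTIGHT


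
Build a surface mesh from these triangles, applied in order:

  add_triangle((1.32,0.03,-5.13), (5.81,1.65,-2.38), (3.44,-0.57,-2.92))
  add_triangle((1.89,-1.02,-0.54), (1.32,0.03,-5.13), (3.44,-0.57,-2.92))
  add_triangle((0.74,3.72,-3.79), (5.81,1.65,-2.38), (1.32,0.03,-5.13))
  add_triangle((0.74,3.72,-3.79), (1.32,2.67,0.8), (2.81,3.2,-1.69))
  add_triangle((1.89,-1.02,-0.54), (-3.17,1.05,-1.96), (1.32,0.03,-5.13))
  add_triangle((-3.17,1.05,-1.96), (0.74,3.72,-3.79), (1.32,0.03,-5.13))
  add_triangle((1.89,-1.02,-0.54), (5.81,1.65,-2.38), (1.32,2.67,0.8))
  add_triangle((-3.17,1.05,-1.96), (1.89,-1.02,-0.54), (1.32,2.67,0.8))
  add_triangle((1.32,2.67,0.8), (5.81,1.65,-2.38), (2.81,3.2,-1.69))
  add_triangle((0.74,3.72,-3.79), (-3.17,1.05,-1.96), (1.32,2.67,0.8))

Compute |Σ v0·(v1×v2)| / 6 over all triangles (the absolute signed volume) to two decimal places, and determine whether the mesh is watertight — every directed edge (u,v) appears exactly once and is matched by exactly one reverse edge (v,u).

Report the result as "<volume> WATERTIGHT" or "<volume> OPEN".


Per-triangle v0·(v1×v2)/6:
  t1: +6.3700
  t2: +1.4731
  t3: +16.7620
  t4: +3.9757
  t5: +1.6595
  t6: +11.4081
  t7: +2.5416
  t8: -2.8083
  t9: +4.3161
  t10: +6.9391
Σ = +52.6369 → |volume| = 52.64

Directed edges: 30 total; 6 unmatched, e.g. (5.81,1.65,-2.38)→(3.44,-0.57,-2.92) → open.

52.64 OPEN


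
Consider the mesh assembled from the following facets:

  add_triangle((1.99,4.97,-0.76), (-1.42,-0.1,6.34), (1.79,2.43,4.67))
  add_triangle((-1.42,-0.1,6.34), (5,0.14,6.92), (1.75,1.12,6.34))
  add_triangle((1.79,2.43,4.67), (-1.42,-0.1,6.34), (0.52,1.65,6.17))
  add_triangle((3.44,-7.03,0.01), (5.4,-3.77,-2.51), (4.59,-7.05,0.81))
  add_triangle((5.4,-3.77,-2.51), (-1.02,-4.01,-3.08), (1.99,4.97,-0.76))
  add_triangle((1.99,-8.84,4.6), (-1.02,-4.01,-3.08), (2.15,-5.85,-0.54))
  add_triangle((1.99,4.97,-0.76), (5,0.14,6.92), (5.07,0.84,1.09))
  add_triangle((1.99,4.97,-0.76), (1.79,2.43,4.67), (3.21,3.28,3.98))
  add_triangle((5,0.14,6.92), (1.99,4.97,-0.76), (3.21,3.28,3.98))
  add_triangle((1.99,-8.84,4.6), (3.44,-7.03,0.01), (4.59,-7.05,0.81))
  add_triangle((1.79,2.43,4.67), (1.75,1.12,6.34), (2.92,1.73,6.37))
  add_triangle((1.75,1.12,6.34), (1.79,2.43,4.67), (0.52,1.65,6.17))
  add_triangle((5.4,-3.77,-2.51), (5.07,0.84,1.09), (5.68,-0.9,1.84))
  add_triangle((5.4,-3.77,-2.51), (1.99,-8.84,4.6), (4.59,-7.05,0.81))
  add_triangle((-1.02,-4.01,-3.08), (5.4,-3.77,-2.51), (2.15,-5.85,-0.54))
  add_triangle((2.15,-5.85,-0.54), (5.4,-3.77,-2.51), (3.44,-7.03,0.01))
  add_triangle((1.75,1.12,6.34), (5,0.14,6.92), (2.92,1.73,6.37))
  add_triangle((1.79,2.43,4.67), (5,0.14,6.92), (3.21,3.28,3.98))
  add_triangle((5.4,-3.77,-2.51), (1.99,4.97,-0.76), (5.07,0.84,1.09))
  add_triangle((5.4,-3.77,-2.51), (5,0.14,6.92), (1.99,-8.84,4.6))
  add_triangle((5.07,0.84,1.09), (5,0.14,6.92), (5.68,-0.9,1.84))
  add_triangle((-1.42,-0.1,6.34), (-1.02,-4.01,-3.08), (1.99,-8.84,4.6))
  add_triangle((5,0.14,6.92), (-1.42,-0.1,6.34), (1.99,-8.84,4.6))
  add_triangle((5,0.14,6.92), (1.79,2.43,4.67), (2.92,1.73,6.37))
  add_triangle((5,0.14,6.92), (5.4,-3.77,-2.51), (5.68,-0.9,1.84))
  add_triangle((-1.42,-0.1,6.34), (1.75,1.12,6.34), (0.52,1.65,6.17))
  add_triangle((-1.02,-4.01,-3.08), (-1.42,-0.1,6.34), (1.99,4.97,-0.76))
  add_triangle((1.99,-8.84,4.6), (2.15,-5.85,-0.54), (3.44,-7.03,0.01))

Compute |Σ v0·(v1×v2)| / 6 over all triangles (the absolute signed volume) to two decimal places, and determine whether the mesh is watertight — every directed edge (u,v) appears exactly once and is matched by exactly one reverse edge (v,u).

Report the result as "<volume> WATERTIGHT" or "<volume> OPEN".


365.42 WATERTIGHT

Per-triangle v0·(v1×v2)/6:
  t1: +10.0432
  t2: +7.6091
  t3: -0.2045
  t4: +6.6927
  t5: +19.6404
  t6: +16.4947
  t7: +22.2278
  t8: +4.8878
  t9: +7.4475
  t10: +8.3178
  t11: +1.6501
  t12: +2.3029
  t13: +8.1502
  t14: -0.6163
  t15: +15.8633
  t16: +4.3842
  t17: +3.3031
  t18: +6.7465
  t19: +19.0760
  t20: +80.0410
  t21: +8.7332
  t22: +28.7931
  t23: +61.4752
  t24: +1.6067
  t25: +10.8642
  t26: +3.4010
  t27: +1.1536
  t28: +5.3307
Σ = +365.4152 → |volume| = 365.42

Directed edges: 84 total, each appears once with its reverse present → watertight.


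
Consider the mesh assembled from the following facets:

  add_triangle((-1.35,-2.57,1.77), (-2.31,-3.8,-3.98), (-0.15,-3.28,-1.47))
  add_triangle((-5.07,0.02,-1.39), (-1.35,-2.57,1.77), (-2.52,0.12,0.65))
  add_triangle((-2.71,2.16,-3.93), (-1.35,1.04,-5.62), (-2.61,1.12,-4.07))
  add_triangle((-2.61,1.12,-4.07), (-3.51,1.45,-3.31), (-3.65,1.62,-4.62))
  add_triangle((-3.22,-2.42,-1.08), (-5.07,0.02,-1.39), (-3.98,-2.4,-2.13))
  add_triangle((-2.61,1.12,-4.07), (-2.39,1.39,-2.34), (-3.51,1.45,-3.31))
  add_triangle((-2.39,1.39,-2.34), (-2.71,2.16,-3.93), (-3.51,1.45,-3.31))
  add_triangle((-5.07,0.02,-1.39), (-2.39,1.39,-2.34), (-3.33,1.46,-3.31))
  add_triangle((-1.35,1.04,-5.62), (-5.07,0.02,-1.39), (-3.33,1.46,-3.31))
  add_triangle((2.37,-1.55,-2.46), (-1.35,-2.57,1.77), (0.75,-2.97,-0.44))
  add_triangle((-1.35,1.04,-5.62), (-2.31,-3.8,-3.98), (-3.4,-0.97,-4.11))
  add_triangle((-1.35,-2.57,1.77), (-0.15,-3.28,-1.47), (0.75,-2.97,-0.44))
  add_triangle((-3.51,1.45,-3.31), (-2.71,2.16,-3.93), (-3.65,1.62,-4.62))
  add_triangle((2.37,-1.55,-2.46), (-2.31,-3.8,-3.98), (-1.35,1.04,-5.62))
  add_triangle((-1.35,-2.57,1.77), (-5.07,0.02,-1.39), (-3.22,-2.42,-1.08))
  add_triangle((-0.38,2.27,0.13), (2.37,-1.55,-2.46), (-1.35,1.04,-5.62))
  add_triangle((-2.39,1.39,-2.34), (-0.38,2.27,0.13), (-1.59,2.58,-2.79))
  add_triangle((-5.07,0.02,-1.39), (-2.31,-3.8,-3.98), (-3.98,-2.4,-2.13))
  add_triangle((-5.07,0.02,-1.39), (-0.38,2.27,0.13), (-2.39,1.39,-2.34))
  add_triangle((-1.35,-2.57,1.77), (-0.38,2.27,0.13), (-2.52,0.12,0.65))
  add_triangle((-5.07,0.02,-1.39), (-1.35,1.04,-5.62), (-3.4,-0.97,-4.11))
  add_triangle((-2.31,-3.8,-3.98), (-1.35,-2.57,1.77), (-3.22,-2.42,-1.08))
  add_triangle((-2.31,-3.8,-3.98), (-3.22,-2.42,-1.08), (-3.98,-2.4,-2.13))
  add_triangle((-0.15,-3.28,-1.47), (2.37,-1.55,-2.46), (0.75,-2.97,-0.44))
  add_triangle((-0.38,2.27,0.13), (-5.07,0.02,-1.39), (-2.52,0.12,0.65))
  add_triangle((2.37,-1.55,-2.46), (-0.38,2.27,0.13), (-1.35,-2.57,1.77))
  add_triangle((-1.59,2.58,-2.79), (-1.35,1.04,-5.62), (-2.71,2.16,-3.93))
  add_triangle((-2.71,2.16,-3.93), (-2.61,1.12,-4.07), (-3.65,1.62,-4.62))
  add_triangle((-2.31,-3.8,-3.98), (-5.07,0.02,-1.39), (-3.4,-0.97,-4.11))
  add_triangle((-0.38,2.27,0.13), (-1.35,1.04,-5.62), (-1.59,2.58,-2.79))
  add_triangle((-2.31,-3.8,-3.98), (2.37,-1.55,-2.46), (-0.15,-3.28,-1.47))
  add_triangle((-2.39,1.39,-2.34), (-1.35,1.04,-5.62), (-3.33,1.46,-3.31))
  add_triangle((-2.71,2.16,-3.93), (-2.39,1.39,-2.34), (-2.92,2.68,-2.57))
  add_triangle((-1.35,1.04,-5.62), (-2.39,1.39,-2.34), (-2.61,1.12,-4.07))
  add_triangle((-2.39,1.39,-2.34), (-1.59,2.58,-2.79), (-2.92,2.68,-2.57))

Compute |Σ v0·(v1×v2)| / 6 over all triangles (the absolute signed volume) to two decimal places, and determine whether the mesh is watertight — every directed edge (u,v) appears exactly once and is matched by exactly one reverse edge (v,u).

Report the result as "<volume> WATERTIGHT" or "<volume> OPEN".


97.21 OPEN

Per-triangle v0·(v1×v2)/6:
  t1: +4.9462
  t2: +3.1170
  t3: +1.5838
  t4: +0.0768
  t5: +1.7329
  t6: -0.3769
  t7: +0.2713
  t8: +0.7366
  t9: +4.3228
  t10: -0.1005
  t11: +8.0574
  t12: +2.0152
  t13: +0.6268
  t14: +15.1246
  t15: +4.8284
  t16: +5.5900
  t17: +1.3376
  t18: +3.4878
  t19: +3.5027
  t20: +1.3801
  t21: +7.1410
  t22: +5.1375
  t23: +1.8976
  t24: +2.0439
  t25: +2.5485
  t26: -0.0662
  t27: +2.1792
  t28: +0.4579
  t29: +7.4475
  t30: +1.1815
  t31: +5.0998
  t32: +0.8212
  t33: +0.5665
  t34: -0.8351
  t35: -0.6728
Σ = +97.2087 → |volume| = 97.21

Directed edges: 105 total; 3 unmatched, e.g. (-2.71,2.16,-3.93)→(-1.59,2.58,-2.79) → open.


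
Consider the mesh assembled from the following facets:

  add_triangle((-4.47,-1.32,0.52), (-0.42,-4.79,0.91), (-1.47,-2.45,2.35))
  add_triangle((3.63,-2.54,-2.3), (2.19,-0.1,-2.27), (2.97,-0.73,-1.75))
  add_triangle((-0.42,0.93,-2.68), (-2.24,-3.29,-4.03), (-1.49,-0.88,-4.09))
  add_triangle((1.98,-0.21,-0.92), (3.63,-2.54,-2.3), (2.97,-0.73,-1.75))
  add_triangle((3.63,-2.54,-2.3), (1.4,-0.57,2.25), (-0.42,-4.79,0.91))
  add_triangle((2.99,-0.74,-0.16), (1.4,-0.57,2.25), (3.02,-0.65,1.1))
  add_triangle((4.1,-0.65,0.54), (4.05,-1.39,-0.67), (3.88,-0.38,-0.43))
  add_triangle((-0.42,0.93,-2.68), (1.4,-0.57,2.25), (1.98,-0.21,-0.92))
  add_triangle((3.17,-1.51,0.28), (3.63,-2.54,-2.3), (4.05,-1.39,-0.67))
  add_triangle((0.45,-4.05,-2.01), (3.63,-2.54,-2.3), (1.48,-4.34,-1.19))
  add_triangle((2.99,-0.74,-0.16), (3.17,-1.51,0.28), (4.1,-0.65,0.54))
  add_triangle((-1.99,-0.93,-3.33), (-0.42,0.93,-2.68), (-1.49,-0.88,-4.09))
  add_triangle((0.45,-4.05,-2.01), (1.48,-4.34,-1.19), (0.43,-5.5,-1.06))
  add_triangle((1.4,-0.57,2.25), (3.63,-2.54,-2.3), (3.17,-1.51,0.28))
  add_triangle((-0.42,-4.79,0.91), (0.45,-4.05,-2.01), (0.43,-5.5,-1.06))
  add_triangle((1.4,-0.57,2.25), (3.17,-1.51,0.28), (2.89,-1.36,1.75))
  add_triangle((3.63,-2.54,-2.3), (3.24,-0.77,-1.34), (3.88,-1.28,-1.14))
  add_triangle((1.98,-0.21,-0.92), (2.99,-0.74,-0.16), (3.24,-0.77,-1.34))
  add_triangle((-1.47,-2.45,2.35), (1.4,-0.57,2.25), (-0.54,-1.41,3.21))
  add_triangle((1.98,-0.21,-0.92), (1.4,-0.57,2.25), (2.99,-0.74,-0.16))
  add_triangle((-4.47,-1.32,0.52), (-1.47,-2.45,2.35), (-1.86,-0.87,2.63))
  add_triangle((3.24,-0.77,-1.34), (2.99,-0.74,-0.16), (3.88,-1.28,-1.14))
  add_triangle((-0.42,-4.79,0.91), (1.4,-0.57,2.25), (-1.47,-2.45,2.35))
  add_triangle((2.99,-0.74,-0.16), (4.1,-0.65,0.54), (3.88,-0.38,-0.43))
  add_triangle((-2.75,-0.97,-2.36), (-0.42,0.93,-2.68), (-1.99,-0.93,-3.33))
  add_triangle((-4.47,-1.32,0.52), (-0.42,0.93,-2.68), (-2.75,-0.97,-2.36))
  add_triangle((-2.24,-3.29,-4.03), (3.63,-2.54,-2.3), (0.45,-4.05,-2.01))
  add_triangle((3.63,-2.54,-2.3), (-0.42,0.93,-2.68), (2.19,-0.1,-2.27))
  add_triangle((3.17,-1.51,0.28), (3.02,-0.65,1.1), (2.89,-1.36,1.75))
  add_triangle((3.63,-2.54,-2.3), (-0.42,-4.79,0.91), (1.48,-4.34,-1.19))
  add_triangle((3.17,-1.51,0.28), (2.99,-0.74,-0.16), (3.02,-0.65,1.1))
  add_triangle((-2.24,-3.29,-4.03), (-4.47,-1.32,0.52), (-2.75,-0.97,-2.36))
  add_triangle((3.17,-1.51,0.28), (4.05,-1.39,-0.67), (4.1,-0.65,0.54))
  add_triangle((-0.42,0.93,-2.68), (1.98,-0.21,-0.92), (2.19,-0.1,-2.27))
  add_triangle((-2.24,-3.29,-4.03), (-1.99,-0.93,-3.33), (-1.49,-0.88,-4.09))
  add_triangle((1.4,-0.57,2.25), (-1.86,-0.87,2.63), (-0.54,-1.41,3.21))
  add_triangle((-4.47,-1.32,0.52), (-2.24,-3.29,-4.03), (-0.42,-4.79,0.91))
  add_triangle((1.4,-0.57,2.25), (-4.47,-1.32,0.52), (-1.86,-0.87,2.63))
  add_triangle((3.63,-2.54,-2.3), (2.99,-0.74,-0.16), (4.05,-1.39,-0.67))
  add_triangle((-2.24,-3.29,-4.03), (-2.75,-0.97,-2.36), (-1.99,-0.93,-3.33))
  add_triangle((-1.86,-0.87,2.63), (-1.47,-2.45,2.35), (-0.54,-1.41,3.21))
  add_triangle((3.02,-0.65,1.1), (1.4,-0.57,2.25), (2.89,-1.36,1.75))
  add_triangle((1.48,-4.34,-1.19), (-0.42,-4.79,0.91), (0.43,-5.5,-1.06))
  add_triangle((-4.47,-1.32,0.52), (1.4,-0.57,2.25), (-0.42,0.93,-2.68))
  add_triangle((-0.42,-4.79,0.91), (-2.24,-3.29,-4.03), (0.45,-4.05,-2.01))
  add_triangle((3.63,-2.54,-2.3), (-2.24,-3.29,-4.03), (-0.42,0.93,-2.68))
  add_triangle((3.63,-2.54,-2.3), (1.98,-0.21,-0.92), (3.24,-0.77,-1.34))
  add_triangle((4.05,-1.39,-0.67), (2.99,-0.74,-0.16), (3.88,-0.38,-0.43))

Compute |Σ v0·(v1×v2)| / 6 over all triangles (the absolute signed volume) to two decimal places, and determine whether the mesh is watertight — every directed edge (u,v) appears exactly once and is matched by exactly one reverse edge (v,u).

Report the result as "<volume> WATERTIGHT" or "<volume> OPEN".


Per-triangle v0·(v1×v2)/6:
  t1: +6.2812
  t2: +0.8340
  t3: +0.1261
  t4: +0.1791
  t5: +9.8084
  t6: -0.2534
  t7: +0.6743
  t8: +0.4476
  t9: +1.1868
  t10: +2.8783
  t11: -0.3563
  t12: +0.7169
  t13: +1.2423
  t14: +0.7768
  t15: +0.6713
  t16: -0.0578
  t17: +0.5753
  t18: +0.1499
  t19: +1.1085
  t20: +0.2338
  t21: +3.1042
  t22: +0.2007
  t23: +4.3276
  t24: -0.2600
  t25: +1.0441
  t26: +2.4254
  t27: +7.2451
  t28: +2.2135
  t29: +0.6154
  t30: +2.0631
  t31: +0.4779
  t32: +4.7431
  t33: +0.7582
  t34: +0.2405
  t35: +1.1707
  t36: +0.5887
  t37: +16.6010
  t38: -1.1918
  t39: +0.0360
  t40: +1.6384
  t41: +1.2392
  t42: +0.5520
  t43: +1.6593
  t44: -0.1046
  t45: +7.3223
  t46: +10.7550
  t47: +0.2040
  t48: -0.1740
Σ = +96.7180 → |volume| = 96.72

Directed edges: 144 total; 6 unmatched, e.g. (2.19,-0.1,-2.27)→(2.97,-0.73,-1.75) → open.

96.72 OPEN


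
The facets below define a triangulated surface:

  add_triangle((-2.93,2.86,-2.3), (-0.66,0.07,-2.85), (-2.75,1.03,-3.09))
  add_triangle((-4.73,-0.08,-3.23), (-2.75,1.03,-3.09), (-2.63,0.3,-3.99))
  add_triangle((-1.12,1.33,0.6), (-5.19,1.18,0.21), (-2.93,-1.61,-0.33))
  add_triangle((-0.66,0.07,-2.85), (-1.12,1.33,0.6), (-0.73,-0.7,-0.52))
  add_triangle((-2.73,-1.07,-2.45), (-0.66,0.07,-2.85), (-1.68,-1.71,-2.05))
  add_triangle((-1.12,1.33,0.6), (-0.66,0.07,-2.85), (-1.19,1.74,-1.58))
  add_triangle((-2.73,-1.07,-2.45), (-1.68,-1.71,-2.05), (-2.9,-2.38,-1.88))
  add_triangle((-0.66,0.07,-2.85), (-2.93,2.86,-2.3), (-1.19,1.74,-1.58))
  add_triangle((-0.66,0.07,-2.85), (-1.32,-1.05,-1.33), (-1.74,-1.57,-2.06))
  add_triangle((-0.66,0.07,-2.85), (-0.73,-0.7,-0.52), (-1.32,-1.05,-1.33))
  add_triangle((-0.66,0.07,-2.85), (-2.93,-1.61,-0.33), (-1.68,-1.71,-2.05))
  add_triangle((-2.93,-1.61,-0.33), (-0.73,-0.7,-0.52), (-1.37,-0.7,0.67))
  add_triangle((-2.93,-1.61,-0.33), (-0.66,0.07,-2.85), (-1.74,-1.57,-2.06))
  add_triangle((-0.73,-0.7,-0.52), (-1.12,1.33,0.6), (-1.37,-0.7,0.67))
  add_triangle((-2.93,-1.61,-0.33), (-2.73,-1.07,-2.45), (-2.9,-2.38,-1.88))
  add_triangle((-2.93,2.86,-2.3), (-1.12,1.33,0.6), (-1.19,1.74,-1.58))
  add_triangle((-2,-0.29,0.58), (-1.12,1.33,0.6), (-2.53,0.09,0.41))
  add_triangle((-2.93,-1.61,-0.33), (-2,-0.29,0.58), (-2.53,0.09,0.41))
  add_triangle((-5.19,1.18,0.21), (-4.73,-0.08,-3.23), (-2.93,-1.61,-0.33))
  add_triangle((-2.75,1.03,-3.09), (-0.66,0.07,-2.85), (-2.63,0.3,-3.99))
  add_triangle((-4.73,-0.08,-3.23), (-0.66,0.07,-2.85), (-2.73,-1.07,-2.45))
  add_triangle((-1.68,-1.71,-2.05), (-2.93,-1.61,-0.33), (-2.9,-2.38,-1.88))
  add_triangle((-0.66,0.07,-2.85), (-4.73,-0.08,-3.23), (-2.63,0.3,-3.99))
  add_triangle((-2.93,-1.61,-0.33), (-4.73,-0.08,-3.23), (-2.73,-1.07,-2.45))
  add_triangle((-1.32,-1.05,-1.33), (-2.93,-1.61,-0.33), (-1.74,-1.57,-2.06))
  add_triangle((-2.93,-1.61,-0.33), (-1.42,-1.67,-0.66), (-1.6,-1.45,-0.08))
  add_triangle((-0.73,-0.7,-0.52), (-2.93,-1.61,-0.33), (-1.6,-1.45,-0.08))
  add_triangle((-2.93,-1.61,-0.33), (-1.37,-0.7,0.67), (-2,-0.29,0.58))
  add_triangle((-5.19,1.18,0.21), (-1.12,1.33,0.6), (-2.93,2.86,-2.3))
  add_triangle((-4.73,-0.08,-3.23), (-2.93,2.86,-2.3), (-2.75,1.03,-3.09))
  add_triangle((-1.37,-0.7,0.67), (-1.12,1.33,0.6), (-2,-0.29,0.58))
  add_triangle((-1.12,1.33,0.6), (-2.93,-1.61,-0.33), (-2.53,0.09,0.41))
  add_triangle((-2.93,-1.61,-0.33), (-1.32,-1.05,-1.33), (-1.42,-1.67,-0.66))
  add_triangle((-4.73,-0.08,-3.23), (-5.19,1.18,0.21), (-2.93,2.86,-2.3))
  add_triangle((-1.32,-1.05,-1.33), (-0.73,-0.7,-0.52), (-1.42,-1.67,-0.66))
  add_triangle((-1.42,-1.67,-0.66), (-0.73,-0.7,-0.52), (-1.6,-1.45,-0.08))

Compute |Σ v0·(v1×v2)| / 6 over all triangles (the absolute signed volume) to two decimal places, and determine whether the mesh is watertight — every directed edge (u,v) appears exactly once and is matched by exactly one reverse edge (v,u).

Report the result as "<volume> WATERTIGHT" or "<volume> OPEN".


33.76 WATERTIGHT

Per-triangle v0·(v1×v2)/6:
  t1: +1.6227
  t2: +1.5328
  t3: +0.6749
  t4: -0.8156
  t5: +1.1613
  t6: -0.4909
  t7: +0.6525
  t8: +0.8398
  t9: -0.1295
  t10: +0.0291
  t11: -1.4597
  t12: +0.1090
  t13: +1.2259
  t14: -0.3770
  t15: +1.1491
  t16: +0.4925
  t17: +0.2029
  t18: +0.3075
  t19: +6.2880
  t20: +0.5780
  t21: +1.9740
  t22: -0.1178
  t23: +0.5112
  t24: +2.0691
  t25: -0.0586
  t26: +0.1829
  t27: -0.1367
  t28: +0.3049
  t29: +3.3023
  t30: +2.5263
  t31: +0.1816
  t32: +0.1353
  t33: +0.4340
  t34: +8.9098
  t35: -0.0054
  t36: -0.0434
Σ = +33.7630 → |volume| = 33.76

Directed edges: 108 total, each appears once with its reverse present → watertight.


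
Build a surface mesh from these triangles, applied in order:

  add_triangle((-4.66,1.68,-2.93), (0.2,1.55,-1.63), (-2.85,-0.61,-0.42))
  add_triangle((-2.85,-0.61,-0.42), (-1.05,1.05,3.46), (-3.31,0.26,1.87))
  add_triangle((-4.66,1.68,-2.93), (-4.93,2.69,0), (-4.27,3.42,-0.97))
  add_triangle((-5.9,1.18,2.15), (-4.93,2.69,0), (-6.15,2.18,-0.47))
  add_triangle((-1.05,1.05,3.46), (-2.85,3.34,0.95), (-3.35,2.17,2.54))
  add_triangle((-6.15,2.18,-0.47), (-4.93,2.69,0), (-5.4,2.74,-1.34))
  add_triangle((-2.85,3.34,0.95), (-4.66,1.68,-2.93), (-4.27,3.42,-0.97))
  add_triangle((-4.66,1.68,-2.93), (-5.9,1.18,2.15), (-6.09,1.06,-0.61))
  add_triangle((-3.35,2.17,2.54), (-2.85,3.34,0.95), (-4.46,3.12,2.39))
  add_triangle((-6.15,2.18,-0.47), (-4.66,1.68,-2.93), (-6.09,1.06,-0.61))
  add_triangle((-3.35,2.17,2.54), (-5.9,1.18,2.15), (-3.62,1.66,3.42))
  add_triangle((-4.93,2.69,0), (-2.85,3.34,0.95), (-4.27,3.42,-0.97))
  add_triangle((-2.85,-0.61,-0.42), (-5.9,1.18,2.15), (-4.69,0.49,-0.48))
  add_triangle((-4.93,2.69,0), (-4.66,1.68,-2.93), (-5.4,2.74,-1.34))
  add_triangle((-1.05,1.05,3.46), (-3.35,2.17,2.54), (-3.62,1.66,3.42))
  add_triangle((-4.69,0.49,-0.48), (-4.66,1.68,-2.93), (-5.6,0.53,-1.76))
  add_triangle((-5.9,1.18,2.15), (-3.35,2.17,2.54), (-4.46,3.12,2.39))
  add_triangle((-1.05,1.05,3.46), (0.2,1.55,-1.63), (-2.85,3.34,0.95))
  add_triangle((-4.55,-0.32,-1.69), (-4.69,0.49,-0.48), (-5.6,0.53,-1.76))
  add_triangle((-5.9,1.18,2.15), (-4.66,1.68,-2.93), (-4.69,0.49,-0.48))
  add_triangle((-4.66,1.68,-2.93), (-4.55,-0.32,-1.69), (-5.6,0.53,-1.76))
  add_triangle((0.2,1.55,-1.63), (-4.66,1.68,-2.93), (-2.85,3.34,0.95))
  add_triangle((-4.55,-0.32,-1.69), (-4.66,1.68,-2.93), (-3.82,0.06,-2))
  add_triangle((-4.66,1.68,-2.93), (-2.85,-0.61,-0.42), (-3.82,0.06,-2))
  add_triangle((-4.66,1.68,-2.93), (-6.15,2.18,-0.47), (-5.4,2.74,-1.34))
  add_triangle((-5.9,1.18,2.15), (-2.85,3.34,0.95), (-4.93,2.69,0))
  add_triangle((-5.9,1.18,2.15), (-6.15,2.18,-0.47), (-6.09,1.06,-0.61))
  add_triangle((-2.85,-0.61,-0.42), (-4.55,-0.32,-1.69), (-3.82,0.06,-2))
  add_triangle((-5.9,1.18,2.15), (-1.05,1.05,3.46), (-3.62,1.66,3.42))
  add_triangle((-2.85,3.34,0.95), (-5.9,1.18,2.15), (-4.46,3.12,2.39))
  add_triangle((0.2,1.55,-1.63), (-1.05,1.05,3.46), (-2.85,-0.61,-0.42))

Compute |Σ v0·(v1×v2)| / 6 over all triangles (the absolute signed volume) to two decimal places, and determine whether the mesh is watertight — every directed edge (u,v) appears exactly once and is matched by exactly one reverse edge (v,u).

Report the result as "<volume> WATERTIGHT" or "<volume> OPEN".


44.42 OPEN

Per-triangle v0·(v1×v2)/6:
  t1: +0.5045
  t2: +0.2352
  t3: +3.3120
  t4: +2.8645
  t5: +2.4719
  t6: +1.2147
  t7: -0.9250
  t8: -2.8001
  t9: +0.6709
  t10: +2.9029
  t11: +1.8845
  t12: +2.2735
  t13: +1.8975
  t14: -0.4528
  t15: +1.1581
  t16: +1.2125
  t17: +1.7623
  t18: +2.5019
  t19: +0.6852
  t20: +3.6490
  t21: +1.3273
  t22: +6.6078
  t23: +0.5859
  t24: -0.8925
  t25: +2.1520
  t26: +4.7450
  t27: +3.0642
  t28: +0.0213
  t29: +1.0971
  t30: +2.2771
  t31: -3.5927
Σ = +44.4161 → |volume| = 44.42

Directed edges: 93 total; 7 unmatched, e.g. (-1.05,1.05,3.46)→(-3.31,0.26,1.87) → open.


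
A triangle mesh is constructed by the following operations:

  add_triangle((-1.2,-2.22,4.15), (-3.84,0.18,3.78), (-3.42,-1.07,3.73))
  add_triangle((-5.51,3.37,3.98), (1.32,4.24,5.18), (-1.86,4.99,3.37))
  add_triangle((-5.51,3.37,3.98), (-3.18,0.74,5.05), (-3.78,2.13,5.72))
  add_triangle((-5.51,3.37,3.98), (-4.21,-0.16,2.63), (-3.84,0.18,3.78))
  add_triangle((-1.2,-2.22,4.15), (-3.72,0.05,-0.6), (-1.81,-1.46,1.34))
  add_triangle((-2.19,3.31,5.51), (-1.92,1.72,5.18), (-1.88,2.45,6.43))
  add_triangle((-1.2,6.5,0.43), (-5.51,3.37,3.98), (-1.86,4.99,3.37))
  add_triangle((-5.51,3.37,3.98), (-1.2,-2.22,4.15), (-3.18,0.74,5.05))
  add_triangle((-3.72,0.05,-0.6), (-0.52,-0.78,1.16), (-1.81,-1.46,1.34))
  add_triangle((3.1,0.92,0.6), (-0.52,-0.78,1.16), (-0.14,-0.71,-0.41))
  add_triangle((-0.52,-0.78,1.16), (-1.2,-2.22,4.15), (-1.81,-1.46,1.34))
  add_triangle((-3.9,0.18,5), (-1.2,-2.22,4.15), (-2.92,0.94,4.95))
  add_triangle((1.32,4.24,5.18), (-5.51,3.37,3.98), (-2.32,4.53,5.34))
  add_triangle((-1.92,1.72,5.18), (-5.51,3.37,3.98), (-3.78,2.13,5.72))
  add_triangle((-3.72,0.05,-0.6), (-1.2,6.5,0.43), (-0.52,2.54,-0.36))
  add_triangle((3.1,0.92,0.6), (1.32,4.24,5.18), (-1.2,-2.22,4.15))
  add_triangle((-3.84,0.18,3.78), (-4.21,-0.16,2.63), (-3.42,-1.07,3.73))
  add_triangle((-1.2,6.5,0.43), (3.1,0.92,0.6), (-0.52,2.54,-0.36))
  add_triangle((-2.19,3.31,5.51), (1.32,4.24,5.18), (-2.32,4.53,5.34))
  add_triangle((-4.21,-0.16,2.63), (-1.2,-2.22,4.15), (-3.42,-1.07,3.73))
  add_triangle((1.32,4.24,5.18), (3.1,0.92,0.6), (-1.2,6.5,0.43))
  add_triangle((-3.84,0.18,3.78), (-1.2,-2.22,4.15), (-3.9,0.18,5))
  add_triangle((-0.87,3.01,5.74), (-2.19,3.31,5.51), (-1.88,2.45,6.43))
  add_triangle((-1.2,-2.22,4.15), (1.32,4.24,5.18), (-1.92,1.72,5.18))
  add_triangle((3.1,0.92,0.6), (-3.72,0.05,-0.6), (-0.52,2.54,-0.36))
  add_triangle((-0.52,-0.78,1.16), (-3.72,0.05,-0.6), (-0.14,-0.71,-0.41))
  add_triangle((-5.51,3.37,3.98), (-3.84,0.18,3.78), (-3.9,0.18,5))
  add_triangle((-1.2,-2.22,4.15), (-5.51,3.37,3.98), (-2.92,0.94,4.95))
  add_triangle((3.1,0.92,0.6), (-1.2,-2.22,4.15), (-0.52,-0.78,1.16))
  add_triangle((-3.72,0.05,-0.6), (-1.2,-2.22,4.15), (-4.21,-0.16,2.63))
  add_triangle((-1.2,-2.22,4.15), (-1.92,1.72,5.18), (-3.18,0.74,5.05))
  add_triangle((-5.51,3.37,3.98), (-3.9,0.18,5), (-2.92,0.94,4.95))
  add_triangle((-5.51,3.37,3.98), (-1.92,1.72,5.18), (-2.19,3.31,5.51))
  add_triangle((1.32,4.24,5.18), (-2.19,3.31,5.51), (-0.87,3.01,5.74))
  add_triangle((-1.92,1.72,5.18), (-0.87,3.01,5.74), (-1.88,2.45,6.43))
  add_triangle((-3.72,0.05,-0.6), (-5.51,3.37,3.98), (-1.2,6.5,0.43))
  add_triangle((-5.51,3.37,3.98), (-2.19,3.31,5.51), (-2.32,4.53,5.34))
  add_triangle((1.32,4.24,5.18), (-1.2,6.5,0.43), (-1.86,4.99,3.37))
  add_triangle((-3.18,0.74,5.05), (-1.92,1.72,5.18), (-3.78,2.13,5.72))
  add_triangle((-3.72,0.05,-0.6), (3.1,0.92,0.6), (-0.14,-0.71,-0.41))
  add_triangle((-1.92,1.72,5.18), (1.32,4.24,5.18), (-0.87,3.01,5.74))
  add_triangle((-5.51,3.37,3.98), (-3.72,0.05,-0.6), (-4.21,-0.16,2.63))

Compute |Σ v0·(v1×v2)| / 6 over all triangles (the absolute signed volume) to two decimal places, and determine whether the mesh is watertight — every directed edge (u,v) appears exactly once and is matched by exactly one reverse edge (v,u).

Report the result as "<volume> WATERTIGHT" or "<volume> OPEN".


Per-triangle v0·(v1×v2)/6:
  t1: +1.8081
  t2: +12.3059
  t3: +2.8482
  t4: +3.3458
  t5: +1.7348
  t6: +0.6834
  t7: +12.2758
  t8: +3.8351
  t9: -0.3484
  t10: +0.5592
  t11: +0.0620
  t12: +3.1512
  t13: -0.5391
  t14: +2.1318
  t15: +2.0893
  t16: +13.4554
  t17: +1.2754
  t18: +1.8406
  t19: +4.3071
  t20: +0.1884
  t21: +16.1275
  t22: +1.6859
  t23: +1.5592
  t24: +10.8001
  t25: -0.3217
  t26: +0.7380
  t27: +2.3094
  t28: -5.1558
  t29: +0.2026
  t30: +4.0044
  t31: +4.3371
  t32: +4.0574
  t33: +4.8957
  t34: +2.8220
  t35: -0.1378
  t36: +18.2980
  t37: +4.5917
  t38: +11.9077
  t39: +1.6030
  t40: +0.1869
  t41: +0.3523
  t42: +7.4157
Σ = +159.2895 → |volume| = 159.29

Directed edges: 126 total, each appears once with its reverse present → watertight.

159.29 WATERTIGHT


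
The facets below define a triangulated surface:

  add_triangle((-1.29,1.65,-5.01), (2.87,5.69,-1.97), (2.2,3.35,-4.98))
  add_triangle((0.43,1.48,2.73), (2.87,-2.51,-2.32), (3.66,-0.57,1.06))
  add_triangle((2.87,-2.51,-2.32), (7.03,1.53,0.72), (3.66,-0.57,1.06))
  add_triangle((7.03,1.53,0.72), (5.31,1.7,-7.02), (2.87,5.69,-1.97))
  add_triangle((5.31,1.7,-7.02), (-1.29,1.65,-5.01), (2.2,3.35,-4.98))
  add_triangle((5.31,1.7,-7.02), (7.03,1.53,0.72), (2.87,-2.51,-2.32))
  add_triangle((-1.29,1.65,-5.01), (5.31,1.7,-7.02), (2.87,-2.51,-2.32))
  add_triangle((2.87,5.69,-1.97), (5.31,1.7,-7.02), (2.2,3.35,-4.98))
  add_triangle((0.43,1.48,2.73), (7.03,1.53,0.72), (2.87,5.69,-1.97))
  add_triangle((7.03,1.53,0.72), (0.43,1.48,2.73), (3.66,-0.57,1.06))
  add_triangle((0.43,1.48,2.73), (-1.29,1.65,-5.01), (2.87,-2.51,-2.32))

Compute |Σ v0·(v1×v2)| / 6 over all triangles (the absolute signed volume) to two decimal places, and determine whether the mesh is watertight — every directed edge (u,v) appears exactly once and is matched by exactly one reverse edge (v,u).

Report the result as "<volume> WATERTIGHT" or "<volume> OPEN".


Per-triangle v0·(v1×v2)/6:
  t1: +9.8364
  t2: +0.3052
  t3: +6.7017
  t4: +43.4470
  t5: +11.9415
  t6: +29.4471
  t7: +17.6865
  t8: +13.0183
  t9: +19.6186
  t10: +5.4136
  t11: -6.1419
Σ = +151.2739 → |volume| = 151.27

Directed edges: 33 total; 3 unmatched, e.g. (-1.29,1.65,-5.01)→(2.87,5.69,-1.97) → open.

151.27 OPEN


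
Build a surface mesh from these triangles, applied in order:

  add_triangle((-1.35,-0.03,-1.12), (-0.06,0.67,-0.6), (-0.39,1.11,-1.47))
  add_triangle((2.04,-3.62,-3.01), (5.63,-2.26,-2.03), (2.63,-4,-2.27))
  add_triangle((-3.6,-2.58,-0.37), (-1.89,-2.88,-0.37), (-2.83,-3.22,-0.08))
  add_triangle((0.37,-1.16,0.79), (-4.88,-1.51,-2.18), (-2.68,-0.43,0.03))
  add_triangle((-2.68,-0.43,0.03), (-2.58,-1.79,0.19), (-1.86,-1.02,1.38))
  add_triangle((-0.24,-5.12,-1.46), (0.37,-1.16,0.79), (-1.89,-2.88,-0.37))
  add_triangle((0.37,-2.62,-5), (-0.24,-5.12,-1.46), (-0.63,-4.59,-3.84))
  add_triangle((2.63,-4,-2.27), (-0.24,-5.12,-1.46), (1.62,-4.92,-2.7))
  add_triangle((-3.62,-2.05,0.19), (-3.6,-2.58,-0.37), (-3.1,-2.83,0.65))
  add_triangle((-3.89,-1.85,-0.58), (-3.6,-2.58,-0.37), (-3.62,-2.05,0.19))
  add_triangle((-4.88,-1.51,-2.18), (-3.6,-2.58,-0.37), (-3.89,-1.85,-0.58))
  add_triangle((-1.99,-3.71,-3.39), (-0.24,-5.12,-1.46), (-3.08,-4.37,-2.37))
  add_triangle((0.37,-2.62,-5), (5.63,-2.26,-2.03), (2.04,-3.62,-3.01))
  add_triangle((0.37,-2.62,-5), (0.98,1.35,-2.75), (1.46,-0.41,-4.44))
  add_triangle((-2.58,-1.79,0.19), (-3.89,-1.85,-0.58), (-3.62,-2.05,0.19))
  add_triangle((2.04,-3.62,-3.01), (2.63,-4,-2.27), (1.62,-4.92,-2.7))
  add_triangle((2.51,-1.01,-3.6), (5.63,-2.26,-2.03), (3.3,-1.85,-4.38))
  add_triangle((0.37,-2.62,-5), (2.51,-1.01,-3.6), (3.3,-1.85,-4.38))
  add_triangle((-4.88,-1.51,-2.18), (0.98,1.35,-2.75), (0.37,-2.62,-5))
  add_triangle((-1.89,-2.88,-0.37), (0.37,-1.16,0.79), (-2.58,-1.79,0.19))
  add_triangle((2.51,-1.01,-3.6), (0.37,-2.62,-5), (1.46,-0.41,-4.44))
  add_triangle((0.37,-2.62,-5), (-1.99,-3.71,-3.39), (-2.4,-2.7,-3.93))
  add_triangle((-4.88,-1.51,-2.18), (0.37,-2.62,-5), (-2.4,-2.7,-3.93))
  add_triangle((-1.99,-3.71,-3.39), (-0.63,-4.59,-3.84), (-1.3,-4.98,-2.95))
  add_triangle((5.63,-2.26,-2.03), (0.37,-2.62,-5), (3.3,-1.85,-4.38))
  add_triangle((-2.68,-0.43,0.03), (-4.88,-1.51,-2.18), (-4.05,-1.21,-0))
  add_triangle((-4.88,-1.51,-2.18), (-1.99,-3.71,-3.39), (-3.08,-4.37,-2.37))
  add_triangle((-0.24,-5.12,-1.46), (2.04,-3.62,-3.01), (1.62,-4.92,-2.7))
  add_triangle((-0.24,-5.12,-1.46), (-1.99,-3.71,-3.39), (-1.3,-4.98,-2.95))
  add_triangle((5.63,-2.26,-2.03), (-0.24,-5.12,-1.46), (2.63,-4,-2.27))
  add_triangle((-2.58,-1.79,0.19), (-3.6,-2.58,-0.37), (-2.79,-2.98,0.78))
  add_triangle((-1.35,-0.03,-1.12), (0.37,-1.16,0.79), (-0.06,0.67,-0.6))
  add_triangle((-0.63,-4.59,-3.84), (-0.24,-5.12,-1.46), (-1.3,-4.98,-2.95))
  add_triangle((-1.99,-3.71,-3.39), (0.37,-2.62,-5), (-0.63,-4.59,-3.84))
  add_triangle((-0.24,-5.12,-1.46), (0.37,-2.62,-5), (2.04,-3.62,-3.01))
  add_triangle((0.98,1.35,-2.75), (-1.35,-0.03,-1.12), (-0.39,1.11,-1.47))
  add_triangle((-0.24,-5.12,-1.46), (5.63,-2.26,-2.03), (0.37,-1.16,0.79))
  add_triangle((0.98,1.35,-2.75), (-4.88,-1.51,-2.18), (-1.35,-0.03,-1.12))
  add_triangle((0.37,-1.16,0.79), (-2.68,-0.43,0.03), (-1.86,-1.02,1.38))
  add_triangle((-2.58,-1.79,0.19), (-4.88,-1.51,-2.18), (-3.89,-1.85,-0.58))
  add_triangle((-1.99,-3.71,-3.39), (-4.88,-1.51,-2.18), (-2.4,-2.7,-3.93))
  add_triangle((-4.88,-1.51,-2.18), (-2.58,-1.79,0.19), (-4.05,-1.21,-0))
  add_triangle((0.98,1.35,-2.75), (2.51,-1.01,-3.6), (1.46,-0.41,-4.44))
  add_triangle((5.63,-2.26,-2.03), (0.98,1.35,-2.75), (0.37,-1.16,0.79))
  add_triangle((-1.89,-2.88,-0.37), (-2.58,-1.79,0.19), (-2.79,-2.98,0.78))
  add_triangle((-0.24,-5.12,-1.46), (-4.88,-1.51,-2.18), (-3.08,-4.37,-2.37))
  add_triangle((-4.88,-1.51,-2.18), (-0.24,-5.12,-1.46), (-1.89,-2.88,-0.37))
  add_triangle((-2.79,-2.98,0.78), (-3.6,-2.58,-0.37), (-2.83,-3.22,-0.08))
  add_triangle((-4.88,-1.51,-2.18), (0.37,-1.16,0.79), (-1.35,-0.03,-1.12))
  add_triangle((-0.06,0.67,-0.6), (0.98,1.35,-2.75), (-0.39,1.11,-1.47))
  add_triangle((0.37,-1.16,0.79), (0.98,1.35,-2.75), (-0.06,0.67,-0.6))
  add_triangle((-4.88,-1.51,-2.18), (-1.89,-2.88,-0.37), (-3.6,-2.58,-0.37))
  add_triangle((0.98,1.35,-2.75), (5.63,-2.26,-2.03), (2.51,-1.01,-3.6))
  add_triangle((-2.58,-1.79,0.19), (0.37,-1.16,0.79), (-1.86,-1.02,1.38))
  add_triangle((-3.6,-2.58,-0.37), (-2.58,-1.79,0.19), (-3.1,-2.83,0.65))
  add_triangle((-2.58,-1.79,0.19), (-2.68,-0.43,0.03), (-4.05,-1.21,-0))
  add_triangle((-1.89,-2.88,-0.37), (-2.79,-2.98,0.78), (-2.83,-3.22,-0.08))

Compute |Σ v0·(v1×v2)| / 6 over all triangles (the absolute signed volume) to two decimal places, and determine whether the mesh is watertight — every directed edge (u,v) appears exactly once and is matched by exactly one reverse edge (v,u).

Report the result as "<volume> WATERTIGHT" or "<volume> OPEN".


Per-triangle v0·(v1×v2)/6:
  t1: +0.0347
  t2: +2.8097
  t3: +0.3187
  t4: -1.4750
  t5: +0.7835
  t6: +1.8419
  t7: +2.5699
  t8: +1.3349
  t9: +0.5215
  t10: +0.3751
  t11: +0.7296
  t12: +3.9800
  t13: +7.5166
  t14: +1.3914
  t15: -0.1440
  t16: +1.0497
  t17: +1.3211
  t18: +1.3412
  t19: +11.4874
  t20: +0.8615
  t21: +2.7570
  t22: +3.1395
  t23: +1.8671
  t24: +1.5128
  t25: +4.9993
  t26: +0.5444
  t27: +4.4489
  t28: +0.6776
  t29: +0.2485
  t30: +2.1967
  t31: +0.3055
  t32: -0.0717
  t33: +1.7621
  t34: +3.3408
  t35: +7.1875
  t36: +0.5542
  t37: +5.9876
  t38: +0.5652
  t39: -0.4843
  t40: -0.2280
  t41: +3.2106
  t42: +1.5064
  t43: +1.6121
  t44: -0.7641
  t45: -0.6162
  t46: +0.3201
  t47: +4.4718
  t48: +0.6388
  t49: -0.3388
  t50: +0.1085
  t51: +0.0152
  t52: +1.7458
  t53: +4.4141
  t54: +0.8523
  t55: -0.2004
  t56: +0.0682
  t57: +0.2665
Σ = +97.2707 → |volume| = 97.27

Directed edges: 171 total; 3 unmatched, e.g. (-3.1,-2.83,0.65)→(-3.62,-2.05,0.19) → open.

97.27 OPEN
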